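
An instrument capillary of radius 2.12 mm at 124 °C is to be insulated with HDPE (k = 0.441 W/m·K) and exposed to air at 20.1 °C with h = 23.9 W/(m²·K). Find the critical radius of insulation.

For a cylinder, r_cr = k_ins/h = 0.441/23.9 = 0.0185 m = 1.85 cm

r_cr = 1.85 cm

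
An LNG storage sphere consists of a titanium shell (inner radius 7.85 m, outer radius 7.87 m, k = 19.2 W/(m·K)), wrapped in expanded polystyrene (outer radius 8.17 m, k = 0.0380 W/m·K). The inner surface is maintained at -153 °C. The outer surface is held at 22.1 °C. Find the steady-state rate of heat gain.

Q = 17.9 kW

Series thermal resistances, inner to outer:
  R_titanium = (1/7.85 − 1/7.87)/(4πk) = 3.237×10^-4/(4π·19.2) = 1.342×10^-6 K/W
  R_expanded polystyrene = (1/7.87 − 1/8.17)/(4πk) = 0.004666/(4π·0.0380) = 0.009771 K/W
ΣR = 1.342×10^-6 + 0.009771 = 0.009772 K/W
Q = ΔT/ΣR = (-153 °C − 22.1 °C)/0.009772 = -17900 W
(Negative Q ⇒ heat flows inward; heat gain = 17900 W.)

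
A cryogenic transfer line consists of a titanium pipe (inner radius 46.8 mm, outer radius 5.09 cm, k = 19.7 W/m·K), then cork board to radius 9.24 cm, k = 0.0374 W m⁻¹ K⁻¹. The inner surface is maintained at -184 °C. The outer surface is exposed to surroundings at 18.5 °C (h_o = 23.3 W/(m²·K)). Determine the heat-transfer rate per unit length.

Q' = 77.5 W/m

Resistance network (inner→outer):
  R'_titanium = ln(0.0509/0.0468)/(2πk) = 0.08398/(2π·19.7) = 6.785×10^-4 m·K/W
  R'_cork board = ln(0.0924/0.0509)/(2πk) = 0.5963/(2π·0.0374) = 2.537 m·K/W
  R'_conv,out = 1/(2πr h) = 1/(2π·0.0924·23.3) = 0.07393 m·K/W
ΣR = 6.785×10^-4 + 2.537 + 0.07393 = 2.612 m·K/W
Q' = ΔT/ΣR = (-184 °C − 18.5 °C)/2.612 = -77.5 W/m
(Negative Q' ⇒ heat flows inward; heat gain = 77.5 W/m.)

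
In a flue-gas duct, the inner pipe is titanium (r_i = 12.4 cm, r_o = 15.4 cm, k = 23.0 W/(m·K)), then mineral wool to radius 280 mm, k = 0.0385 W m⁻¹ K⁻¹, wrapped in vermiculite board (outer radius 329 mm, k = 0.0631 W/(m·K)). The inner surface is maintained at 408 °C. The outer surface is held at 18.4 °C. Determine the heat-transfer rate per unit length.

Resistance network (inner→outer):
  R'_titanium = ln(0.154/0.124)/(2πk) = 0.2167/(2π·23.0) = 0.001499 m·K/W
  R'_mineral wool = ln(0.280/0.154)/(2πk) = 0.5978/(2π·0.0385) = 2.471 m·K/W
  R'_vermiculite board = ln(0.329/0.280)/(2πk) = 0.1613/(2π·0.0631) = 0.4068 m·K/W
ΣR = 0.001499 + 2.471 + 0.4068 = 2.879 m·K/W
Q' = ΔT/ΣR = (408 °C − 18.4 °C)/2.879 = 135 W/m

Q' = 135 W/m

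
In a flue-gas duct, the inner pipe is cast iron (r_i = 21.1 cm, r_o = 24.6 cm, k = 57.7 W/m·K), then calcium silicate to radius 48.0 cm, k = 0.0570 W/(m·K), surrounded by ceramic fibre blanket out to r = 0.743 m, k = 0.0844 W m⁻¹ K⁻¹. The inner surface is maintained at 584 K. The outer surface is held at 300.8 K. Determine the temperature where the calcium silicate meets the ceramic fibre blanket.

T = 388 K

Resistance network (inner→outer):
  R'_cast iron = ln(0.246/0.211)/(2πk) = 0.1535/(2π·57.7) = 4.233×10^-4 m·K/W
  R'_calcium silicate = ln(0.480/0.246)/(2πk) = 0.6685/(2π·0.0570) = 1.866 m·K/W
  R'_ceramic fibre blanket = ln(0.743/0.480)/(2πk) = 0.4369/(2π·0.0844) = 0.8239 m·K/W
ΣR = 4.233×10^-4 + 1.866 + 0.8239 = 2.690 m·K/W
Q' = ΔT/ΣR = (584 K − 300.8 K)/2.690 = 105.3 W/m
From the inner boundary to the calcium silicate/ceramic fibre blanket interface, ΣR_partial = 1.866 m·K/W.
T_interface = T_in − Q'·ΣR_partial = 584 K − (105.3)(1.866) = 388 K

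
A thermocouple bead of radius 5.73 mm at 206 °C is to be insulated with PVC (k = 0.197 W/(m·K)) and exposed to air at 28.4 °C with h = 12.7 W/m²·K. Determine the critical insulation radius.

For a sphere, r_cr = 2k_ins/h = 2·0.197/12.7 = 0.0310 m = 3.10 cm

r_cr = 3.10 cm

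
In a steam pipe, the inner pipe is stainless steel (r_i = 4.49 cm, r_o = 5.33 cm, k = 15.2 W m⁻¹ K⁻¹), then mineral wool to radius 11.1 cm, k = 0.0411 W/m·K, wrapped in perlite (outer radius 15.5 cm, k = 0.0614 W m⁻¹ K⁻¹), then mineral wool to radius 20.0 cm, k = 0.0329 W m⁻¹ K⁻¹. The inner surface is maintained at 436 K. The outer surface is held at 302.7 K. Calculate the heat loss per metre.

Q' = 27.0 W/m

Treat each layer as a resistance in series:
  R'_stainless steel = ln(0.0533/0.0449)/(2πk) = 0.1715/(2π·15.2) = 0.001796 m·K/W
  R'_mineral wool = ln(0.111/0.0533)/(2πk) = 0.7336/(2π·0.0411) = 2.841 m·K/W
  R'_perlite = ln(0.155/0.111)/(2πk) = 0.3339/(2π·0.0614) = 0.8655 m·K/W
  R'_mineral wool = ln(0.200/0.155)/(2πk) = 0.2549/(2π·0.0329) = 1.233 m·K/W
ΣR = 0.001796 + 2.841 + 0.8655 + 1.233 = 4.941 m·K/W
Q' = ΔT/ΣR = (436 K − 302.7 K)/4.941 = 27.0 W/m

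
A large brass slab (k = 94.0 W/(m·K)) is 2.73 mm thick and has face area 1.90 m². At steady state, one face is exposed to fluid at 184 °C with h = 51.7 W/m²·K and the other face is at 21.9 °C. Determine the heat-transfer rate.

Q = 15900 W

Series thermal resistances, inner to outer:
  R_conv,in = 1/(hA) = 1/(51.7·1.90) = 0.01018 K/W
  R_brass = L/(kA) = 0.00273/(94.0·1.90) = 1.529×10^-5 K/W
ΣR = 0.01018 + 1.529×10^-5 = 0.01020 K/W
Q = ΔT/ΣR = (184 °C − 21.9 °C)/0.01020 = 15900 W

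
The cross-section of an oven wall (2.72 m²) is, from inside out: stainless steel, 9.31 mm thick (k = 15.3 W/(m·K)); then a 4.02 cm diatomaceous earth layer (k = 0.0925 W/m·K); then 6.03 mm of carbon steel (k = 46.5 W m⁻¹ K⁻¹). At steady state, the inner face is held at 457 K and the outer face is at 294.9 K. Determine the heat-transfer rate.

Treat each layer as a resistance in series:
  R_stainless steel = L/(kA) = 0.00931/(15.3·2.72) = 2.237×10^-4 K/W
  R_diatomaceous earth = L/(kA) = 0.0402/(0.0925·2.72) = 0.1598 K/W
  R_carbon steel = L/(kA) = 0.00603/(46.5·2.72) = 4.768×10^-5 K/W
ΣR = 2.237×10^-4 + 0.1598 + 4.768×10^-5 = 0.1601 K/W
Q = ΔT/ΣR = (457 K − 294.9 K)/0.1601 = 1010 W

Q = 1010 W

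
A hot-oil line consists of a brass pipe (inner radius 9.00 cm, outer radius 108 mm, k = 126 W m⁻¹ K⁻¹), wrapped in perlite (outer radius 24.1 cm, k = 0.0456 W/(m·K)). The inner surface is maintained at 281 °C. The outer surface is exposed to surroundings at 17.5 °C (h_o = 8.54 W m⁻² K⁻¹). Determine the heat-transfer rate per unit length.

Series thermal resistances, inner to outer:
  R'_brass = ln(0.108/0.0900)/(2πk) = 0.1823/(2π·126) = 2.303×10^-4 m·K/W
  R'_perlite = ln(0.241/0.108)/(2πk) = 0.8027/(2π·0.0456) = 2.801 m·K/W
  R'_conv,out = 1/(2πr h) = 1/(2π·0.241·8.54) = 0.07733 m·K/W
ΣR = 2.303×10^-4 + 2.801 + 0.07733 = 2.879 m·K/W
Q' = ΔT/ΣR = (281 °C − 17.5 °C)/2.879 = 91.5 W/m

Q' = 91.5 W/m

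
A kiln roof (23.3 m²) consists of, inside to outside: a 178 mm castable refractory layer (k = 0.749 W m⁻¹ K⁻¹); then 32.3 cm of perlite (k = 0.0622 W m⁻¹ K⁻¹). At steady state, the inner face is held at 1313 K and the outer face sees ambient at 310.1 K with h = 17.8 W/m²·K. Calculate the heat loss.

Series thermal resistances, inner to outer:
  R_castable refractory = L/(kA) = 0.178/(0.749·23.3) = 0.01020 K/W
  R_perlite = L/(kA) = 0.323/(0.0622·23.3) = 0.2229 K/W
  R_conv,out = 1/(hA) = 1/(17.8·23.3) = 0.002411 K/W
ΣR = 0.01020 + 0.2229 + 0.002411 = 0.2355 K/W
Q = ΔT/ΣR = (1313 K − 310.1 K)/0.2355 = 4260 W

Q = 4260 W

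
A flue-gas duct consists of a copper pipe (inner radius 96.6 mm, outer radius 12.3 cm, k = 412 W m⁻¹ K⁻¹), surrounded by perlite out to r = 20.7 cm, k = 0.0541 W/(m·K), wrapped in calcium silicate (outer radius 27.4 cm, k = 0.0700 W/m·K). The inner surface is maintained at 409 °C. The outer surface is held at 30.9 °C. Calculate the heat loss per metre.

Resistance network (inner→outer):
  R'_copper = ln(0.123/0.0966)/(2πk) = 0.2416/(2π·412) = 9.333×10^-5 m·K/W
  R'_perlite = ln(0.207/0.123)/(2πk) = 0.5205/(2π·0.0541) = 1.531 m·K/W
  R'_calcium silicate = ln(0.274/0.207)/(2πk) = 0.2804/(2π·0.0700) = 0.6376 m·K/W
ΣR = 9.333×10^-5 + 1.531 + 0.6376 = 2.169 m·K/W
Q' = ΔT/ΣR = (409 °C − 30.9 °C)/2.169 = 174 W/m

Q' = 174 W/m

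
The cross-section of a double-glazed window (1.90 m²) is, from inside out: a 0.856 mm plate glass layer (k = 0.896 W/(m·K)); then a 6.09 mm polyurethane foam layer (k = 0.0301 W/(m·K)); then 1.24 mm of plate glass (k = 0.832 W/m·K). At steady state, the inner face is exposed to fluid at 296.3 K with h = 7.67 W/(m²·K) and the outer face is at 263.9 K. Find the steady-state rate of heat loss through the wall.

Q = 184 W

Series thermal resistances, inner to outer:
  R_conv,in = 1/(hA) = 1/(7.67·1.90) = 0.06862 K/W
  R_plate glass = L/(kA) = 8.56×10^-4/(0.896·1.90) = 5.028×10^-4 K/W
  R_polyurethane foam = L/(kA) = 0.00609/(0.0301·1.90) = 0.1065 K/W
  R_plate glass = L/(kA) = 0.00124/(0.832·1.90) = 7.844×10^-4 K/W
ΣR = 0.06862 + 5.028×10^-4 + 0.1065 + 7.844×10^-4 = 0.1764 K/W
Q = ΔT/ΣR = (296.3 K − 263.9 K)/0.1764 = 184 W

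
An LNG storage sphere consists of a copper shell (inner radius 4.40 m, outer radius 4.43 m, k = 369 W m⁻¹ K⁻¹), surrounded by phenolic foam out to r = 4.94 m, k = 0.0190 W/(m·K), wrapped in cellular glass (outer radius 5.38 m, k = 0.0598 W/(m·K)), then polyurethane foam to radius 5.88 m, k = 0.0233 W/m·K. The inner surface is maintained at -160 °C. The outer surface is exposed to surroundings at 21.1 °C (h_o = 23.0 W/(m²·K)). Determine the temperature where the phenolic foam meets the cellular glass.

Resistance network (inner→outer):
  R_copper = (1/4.40 − 1/4.43)/(4πk) = 0.001539/(4π·369) = 3.319×10^-7 K/W
  R_phenolic foam = (1/4.43 − 1/4.94)/(4πk) = 0.02330/(4π·0.0190) = 0.09761 K/W
  R_cellular glass = (1/4.94 − 1/5.38)/(4πk) = 0.01656/(4π·0.0598) = 0.02203 K/W
  R_polyurethane foam = (1/5.38 − 1/5.88)/(4πk) = 0.01581/(4π·0.0233) = 0.05398 K/W
  R_conv,out = 1/(4πr²h) = 1/(4π·5.88²·23.0) = 1.001×10^-4 K/W
ΣR = 3.319×10^-7 + 0.09761 + 0.02203 + 0.05398 + 1.001×10^-4 = 0.1737 K/W
Q = ΔT/ΣR = (-160 °C − 21.1 °C)/0.1737 = -1043 W
From the inner boundary to the phenolic foam/cellular glass interface, ΣR_partial = 0.09761 K/W.
T_interface = T_in − Q·ΣR_partial = -160 °C − (-1043)(0.09761) = -58.2 °C

T = -58.2 °C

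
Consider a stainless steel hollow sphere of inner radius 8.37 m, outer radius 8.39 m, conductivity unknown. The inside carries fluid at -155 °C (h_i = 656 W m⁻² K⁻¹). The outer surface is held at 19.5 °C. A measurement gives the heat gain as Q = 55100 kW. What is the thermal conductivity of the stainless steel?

ΣR = ΔT/Q = |-155 − 19.5|/5.51×10^7 = 3.167×10^-6 K/W
Known resistances:
  R_conv,in = 1/(4πr²h) = 1/(4π·8.37²·656) = 1.732×10^-6 K/W
R_stainless steel = ΣR − ΣR_known = 3.167×10^-6 − 1.732×10^-6 = 1.435×10^-6 K/W
(1/r₁−1/r₂)/(4πk) = 1.435×10^-6 ⇒ k = 2.848×10^-4/(4π·1.435×10^-6) = 15.8 W/m·K

k = 15.8 W/m·K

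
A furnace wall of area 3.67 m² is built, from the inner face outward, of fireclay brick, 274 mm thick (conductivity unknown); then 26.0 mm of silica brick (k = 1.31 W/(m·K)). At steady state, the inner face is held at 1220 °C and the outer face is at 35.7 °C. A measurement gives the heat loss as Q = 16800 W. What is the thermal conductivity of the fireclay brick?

ΣR = ΔT/Q = |1220 − 35.7|/16800 = 0.07049 K/W
Known resistances:
  R_silica brick = L/(kA) = 0.0260/(1.31·3.67) = 0.005408 K/W
R_fireclay brick = ΣR − ΣR_known = 0.07049 − 0.005408 = 0.06508 K/W
L/(kA) = 0.06508 ⇒ k = 0.274/(0.06508·3.67) = 1.15 W/m·K

k = 1.15 W/m·K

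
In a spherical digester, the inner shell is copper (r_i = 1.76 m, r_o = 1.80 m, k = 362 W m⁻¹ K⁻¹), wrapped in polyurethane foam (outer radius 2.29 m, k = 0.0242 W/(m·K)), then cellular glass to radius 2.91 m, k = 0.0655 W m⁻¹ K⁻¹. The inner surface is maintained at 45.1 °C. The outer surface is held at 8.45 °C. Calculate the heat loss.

Treat each layer as a resistance in series:
  R_copper = (1/1.76 − 1/1.80)/(4πk) = 0.01263/(4π·362) = 2.776×10^-6 K/W
  R_polyurethane foam = (1/1.80 − 1/2.29)/(4πk) = 0.1189/(4π·0.0242) = 0.3909 K/W
  R_cellular glass = (1/2.29 − 1/2.91)/(4πk) = 0.09304/(4π·0.0655) = 0.1130 K/W
ΣR = 2.776×10^-6 + 0.3909 + 0.1130 = 0.5039 K/W
Q = ΔT/ΣR = (45.1 °C − 8.45 °C)/0.5039 = 72.7 W

Q = 72.7 W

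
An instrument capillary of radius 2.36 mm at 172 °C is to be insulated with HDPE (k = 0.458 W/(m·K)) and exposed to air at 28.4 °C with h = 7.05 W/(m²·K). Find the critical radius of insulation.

For a cylinder, r_cr = k_ins/h = 0.458/7.05 = 0.0650 m = 6.50 cm

r_cr = 6.50 cm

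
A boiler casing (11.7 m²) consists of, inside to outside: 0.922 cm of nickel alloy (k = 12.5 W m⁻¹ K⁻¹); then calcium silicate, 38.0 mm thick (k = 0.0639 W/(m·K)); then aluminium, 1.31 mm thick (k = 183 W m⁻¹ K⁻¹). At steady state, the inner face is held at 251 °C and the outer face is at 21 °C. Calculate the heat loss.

Treat each layer as a resistance in series:
  R_nickel alloy = L/(kA) = 0.00922/(12.5·11.7) = 6.304×10^-5 K/W
  R_calcium silicate = L/(kA) = 0.0380/(0.0639·11.7) = 0.05083 K/W
  R_aluminium = L/(kA) = 0.00131/(183·11.7) = 6.118×10^-7 K/W
ΣR = 6.304×10^-5 + 0.05083 + 6.118×10^-7 = 0.05089 K/W
Q = ΔT/ΣR = (251 °C − 21 °C)/0.05089 = 4520 W

Q = 4.52 kW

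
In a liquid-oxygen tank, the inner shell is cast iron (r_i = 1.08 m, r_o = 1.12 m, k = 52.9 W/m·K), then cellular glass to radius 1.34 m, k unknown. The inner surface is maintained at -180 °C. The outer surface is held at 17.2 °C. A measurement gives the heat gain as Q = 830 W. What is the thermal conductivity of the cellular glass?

ΣR = ΔT/Q = |-180 − 17.2|/830 = 0.2376 K/W
Known resistances:
  R_cast iron = (1/1.08 − 1/1.12)/(4πk) = 0.03307/(4π·52.9) = 4.975×10^-5 K/W
R_cellular glass = ΣR − ΣR_known = 0.2376 − 4.975×10^-5 = 0.2376 K/W
(1/r₁−1/r₂)/(4πk) = 0.2376 ⇒ k = 0.1466/(4π·0.2376) = 0.0491 W/m·K

k = 0.0491 W/m·K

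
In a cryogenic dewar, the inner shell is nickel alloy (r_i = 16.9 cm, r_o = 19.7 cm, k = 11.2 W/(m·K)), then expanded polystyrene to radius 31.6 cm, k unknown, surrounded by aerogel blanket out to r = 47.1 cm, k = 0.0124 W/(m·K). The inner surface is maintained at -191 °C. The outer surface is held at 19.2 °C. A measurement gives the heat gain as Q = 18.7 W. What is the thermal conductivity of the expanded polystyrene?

ΣR = ΔT/Q = |-191 − 19.2|/18.7 = 11.24 K/W
Known resistances:
  R_nickel alloy = (1/0.169 − 1/0.197)/(4πk) = 0.8410/(4π·11.2) = 0.005976 K/W
  R_aerogel blanket = (1/0.316 − 1/0.471)/(4πk) = 1.041/(4π·0.0124) = 6.683 K/W
R_expanded polystyrene = ΣR − ΣR_known = 11.24 − 6.689 = 4.551 K/W
(1/r₁−1/r₂)/(4πk) = 4.551 ⇒ k = 1.912/(4π·4.551) = 0.0334 W/m·K

k = 0.0334 W/m·K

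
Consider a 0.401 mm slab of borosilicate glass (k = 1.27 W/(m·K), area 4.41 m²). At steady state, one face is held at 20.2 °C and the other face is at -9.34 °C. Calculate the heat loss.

Q = 4.13×10^5 W

Q = kA·ΔT/L = 1.27 × 4.41 × |20.2 °C − -9.34 °C| / 4.01×10^-4 = 4.13×10^5 W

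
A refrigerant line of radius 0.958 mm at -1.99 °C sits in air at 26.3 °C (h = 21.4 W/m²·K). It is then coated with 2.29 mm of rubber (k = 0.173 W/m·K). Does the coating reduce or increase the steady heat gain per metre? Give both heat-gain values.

increases: 3.64 → 8.29 W/m

Critical radius for a cylinder: r_cr = k/h = 0.00808 m = 0.808 cm.
Outer radius after coating: r₂ = 9.58×10^-4 + 0.00229 = 0.003248 m.
Since r₁ < r_cr and r₂ ≤ r_cr, the coating moves toward the maximum at r_cr — heat gain rises.
Bare: R = 1/(2πr₁h) = 7.763 m·K/W; Q = 28.29/7.763 = 3.64 W/m.
Coated: R = R_cond + R_conv = 3.413 m·K/W; Q = 28.29/3.413 = 8.29 W/m.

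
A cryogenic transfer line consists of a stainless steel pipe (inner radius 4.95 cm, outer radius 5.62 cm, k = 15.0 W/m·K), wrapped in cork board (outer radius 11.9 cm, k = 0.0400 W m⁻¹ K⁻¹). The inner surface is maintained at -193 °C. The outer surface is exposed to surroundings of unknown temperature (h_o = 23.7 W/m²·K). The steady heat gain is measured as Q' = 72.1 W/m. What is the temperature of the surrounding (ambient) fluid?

Series resistances:
  R'_stainless steel = ln(0.0562/0.0495)/(2πk) = 0.1269/(2π·15.0) = 0.001347 m·K/W
  R'_cork board = ln(0.119/0.0562)/(2πk) = 0.7502/(2π·0.0400) = 2.985 m·K/W
  R'_conv,out = 1/(2πr h) = 1/(2π·0.119·23.7) = 0.05643 m·K/W
ΣR = 3.043 m·K/W
ΔT = Q'·ΣR = 72.1 × 3.043 = 219.4 K
Heat flows inward, so T_out = T_in + ΔT = -193 + 219.4 = 26.4 °C

T_out = 26.4 °C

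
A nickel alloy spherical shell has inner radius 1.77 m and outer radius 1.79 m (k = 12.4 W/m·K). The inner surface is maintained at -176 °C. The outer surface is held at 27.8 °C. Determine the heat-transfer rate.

Q = 5030 kW

Q = 4πk·ΔT/(1/r₁ − 1/r₂) = 4π × 12.4 × 203.8 / (1/1.77 − 1/1.79) = 5.03×10^6 W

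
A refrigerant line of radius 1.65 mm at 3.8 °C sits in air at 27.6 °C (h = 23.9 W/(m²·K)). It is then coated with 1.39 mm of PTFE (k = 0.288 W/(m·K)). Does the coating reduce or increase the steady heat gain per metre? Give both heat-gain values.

increases: 5.90 → 9.41 W/m

Critical radius for a cylinder: r_cr = k/h = 0.0121 m = 1.21 cm.
Outer radius after coating: r₂ = 0.00165 + 0.00139 = 0.00304 m.
Since r₁ < r_cr and r₂ ≤ r_cr, the coating moves toward the maximum at r_cr — heat gain rises.
Bare: R = 1/(2πr₁h) = 4.036 m·K/W; Q = 23.8/4.036 = 5.90 W/m.
Coated: R = R_cond + R_conv = 2.528 m·K/W; Q = 23.8/2.528 = 9.41 W/m.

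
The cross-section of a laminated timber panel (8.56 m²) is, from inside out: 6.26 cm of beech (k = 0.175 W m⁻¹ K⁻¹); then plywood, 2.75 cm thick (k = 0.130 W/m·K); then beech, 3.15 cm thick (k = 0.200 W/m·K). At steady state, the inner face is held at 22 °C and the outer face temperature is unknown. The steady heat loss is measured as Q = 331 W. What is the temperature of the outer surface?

Series resistances:
  R_beech = L/(kA) = 0.0626/(0.175·8.56) = 0.04179 K/W
  R_plywood = L/(kA) = 0.0275/(0.130·8.56) = 0.02471 K/W
  R_beech = L/(kA) = 0.0315/(0.200·8.56) = 0.01840 K/W
ΣR = 0.08490 K/W
ΔT = Q·ΣR = 331 × 0.08490 = 28.10 K
Heat flows outward, so T_out = T_in − ΔT = 22 − 28.10 = -6.10 °C

T_out = -6.10 °C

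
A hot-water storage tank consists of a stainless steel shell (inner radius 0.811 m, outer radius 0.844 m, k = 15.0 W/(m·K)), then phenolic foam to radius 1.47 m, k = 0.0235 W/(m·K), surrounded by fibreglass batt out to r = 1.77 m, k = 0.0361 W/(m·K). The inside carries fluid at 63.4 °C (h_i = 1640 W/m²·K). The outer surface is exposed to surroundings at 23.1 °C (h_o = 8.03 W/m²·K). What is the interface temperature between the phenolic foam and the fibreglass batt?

Resistance network (inner→outer):
  R_conv,in = 1/(4πr²h) = 1/(4π·0.811²·1640) = 7.377×10^-5 K/W
  R_stainless steel = (1/0.811 − 1/0.844)/(4πk) = 0.04821/(4π·15.0) = 2.558×10^-4 K/W
  R_phenolic foam = (1/0.844 − 1/1.47)/(4πk) = 0.5046/(4π·0.0235) = 1.709 K/W
  R_fibreglass batt = (1/1.47 − 1/1.77)/(4πk) = 0.1153/(4π·0.0361) = 0.2542 K/W
  R_conv,out = 1/(4πr²h) = 1/(4π·1.77²·8.03) = 0.003163 K/W
ΣR = 7.377×10^-5 + 2.558×10^-4 + 1.709 + 0.2542 + 0.003163 = 1.967 K/W
Q = ΔT/ΣR = (63.4 °C − 23.1 °C)/1.967 = 20.49 W
From the inner boundary to the phenolic foam/fibreglass batt interface, ΣR_partial = 1.709 K/W.
T_interface = T_in − Q·ΣR_partial = 63.4 °C − (20.49)(1.709) = 28.4 °C

T = 28.4 °C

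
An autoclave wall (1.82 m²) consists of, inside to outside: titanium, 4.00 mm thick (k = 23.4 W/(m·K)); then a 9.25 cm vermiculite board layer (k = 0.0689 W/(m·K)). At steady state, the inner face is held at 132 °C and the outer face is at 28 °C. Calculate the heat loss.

Series thermal resistances, inner to outer:
  R_titanium = L/(kA) = 0.00400/(23.4·1.82) = 9.392×10^-5 K/W
  R_vermiculite board = L/(kA) = 0.0925/(0.0689·1.82) = 0.7377 K/W
ΣR = 9.392×10^-5 + 0.7377 = 0.7378 K/W
Q = ΔT/ΣR = (132 °C − 28 °C)/0.7378 = 141 W

Q = 141 W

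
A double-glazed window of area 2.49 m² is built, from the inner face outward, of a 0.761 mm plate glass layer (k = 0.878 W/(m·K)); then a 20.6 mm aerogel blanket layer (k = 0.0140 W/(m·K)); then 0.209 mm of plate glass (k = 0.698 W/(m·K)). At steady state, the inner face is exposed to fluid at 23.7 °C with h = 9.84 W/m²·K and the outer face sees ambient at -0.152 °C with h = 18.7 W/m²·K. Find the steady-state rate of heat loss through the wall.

Resistance network (inner→outer):
  R_conv,in = 1/(hA) = 1/(9.84·2.49) = 0.04081 K/W
  R_plate glass = L/(kA) = 7.61×10^-4/(0.878·2.49) = 3.481×10^-4 K/W
  R_aerogel blanket = L/(kA) = 0.0206/(0.0140·2.49) = 0.5909 K/W
  R_plate glass = L/(kA) = 2.09×10^-4/(0.698·2.49) = 1.203×10^-4 K/W
  R_conv,out = 1/(hA) = 1/(18.7·2.49) = 0.02148 K/W
ΣR = 0.04081 + 3.481×10^-4 + 0.5909 + 1.203×10^-4 + 0.02148 = 0.6537 K/W
Q = ΔT/ΣR = (23.7 °C − -0.152 °C)/0.6537 = 36.5 W

Q = 36.5 W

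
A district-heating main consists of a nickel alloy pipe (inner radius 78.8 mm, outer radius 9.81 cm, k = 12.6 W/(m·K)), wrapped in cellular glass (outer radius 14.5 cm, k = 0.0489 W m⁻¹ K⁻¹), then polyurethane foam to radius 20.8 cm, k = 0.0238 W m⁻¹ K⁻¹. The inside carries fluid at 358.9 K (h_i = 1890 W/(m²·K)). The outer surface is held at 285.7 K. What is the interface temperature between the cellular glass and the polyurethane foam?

T = 333.6 K

Series thermal resistances, inner to outer:
  R'_conv,in = 1/(2πr h) = 1/(2π·0.0788·1890) = 0.001069 m·K/W
  R'_nickel alloy = ln(0.0981/0.0788)/(2πk) = 0.2191/(2π·12.6) = 0.002767 m·K/W
  R'_cellular glass = ln(0.145/0.0981)/(2πk) = 0.3907/(2π·0.0489) = 1.272 m·K/W
  R'_polyurethane foam = ln(0.208/0.145)/(2πk) = 0.3608/(2π·0.0238) = 2.413 m·K/W
ΣR = 0.001069 + 0.002767 + 1.272 + 2.413 = 3.689 m·K/W
Q' = ΔT/ΣR = (358.9 K − 285.7 K)/3.689 = 19.84 W/m
From the inner boundary to the cellular glass/polyurethane foam interface, ΣR_partial = 1.276 m·K/W.
T_interface = T_in − Q'·ΣR_partial = 358.9 K − (19.84)(1.276) = 333.6 K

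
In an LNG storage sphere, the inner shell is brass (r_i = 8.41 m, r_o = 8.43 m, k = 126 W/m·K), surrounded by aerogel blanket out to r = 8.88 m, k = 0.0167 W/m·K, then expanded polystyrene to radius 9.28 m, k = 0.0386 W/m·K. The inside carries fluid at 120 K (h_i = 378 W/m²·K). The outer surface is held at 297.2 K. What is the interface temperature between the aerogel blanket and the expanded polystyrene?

Treat each layer as a resistance in series:
  R_conv,in = 1/(4πr²h) = 1/(4π·8.41²·378) = 2.977×10^-6 K/W
  R_brass = (1/8.41 − 1/8.43)/(4πk) = 2.821×10^-4/(4π·126) = 1.782×10^-7 K/W
  R_aerogel blanket = (1/8.43 − 1/8.88)/(4πk) = 0.006011/(4π·0.0167) = 0.02864 K/W
  R_expanded polystyrene = (1/8.88 − 1/9.28)/(4πk) = 0.004854/(4π·0.0386) = 0.01001 K/W
ΣR = 2.977×10^-6 + 1.782×10^-7 + 0.02864 + 0.01001 = 0.03865 K/W
Q = ΔT/ΣR = (120 K − 297.2 K)/0.03865 = -4585 W
From the inner boundary to the aerogel blanket/expanded polystyrene interface, ΣR_partial = 0.02864 K/W.
T_interface = T_in − Q·ΣR_partial = 120 K − (-4585)(0.02864) = 251.3 K

T = 251.3 K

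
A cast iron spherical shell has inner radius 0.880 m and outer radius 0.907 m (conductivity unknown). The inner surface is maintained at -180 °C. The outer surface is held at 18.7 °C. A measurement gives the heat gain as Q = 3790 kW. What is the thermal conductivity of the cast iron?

k = 51.3 W/m·K

ΣR = ΔT/Q = |-180 − 18.7|/3.79×10^6 = 5.243×10^-5 K/W
(1/r₁−1/r₂)/(4πk) = 5.243×10^-5 ⇒ k = 0.03383/(4π·5.243×10^-5) = 51.3 W/m·K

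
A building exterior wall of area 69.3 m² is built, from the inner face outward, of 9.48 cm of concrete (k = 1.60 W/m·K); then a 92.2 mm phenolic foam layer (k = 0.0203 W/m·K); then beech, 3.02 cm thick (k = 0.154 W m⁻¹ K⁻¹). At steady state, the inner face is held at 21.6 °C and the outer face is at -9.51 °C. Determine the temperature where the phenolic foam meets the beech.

T = -8.24 °C

Resistance network (inner→outer):
  R_concrete = L/(kA) = 0.0948/(1.60·69.3) = 8.550×10^-4 K/W
  R_phenolic foam = L/(kA) = 0.0922/(0.0203·69.3) = 0.06554 K/W
  R_beech = L/(kA) = 0.0302/(0.154·69.3) = 0.002830 K/W
ΣR = 8.550×10^-4 + 0.06554 + 0.002830 = 0.06922 K/W
Q = ΔT/ΣR = (21.6 °C − -9.51 °C)/0.06922 = 449.4 W
From the inner boundary to the phenolic foam/beech interface, ΣR_partial = 0.06639 K/W.
T_interface = T_in − Q·ΣR_partial = 21.6 °C − (449.4)(0.06639) = -8.24 °C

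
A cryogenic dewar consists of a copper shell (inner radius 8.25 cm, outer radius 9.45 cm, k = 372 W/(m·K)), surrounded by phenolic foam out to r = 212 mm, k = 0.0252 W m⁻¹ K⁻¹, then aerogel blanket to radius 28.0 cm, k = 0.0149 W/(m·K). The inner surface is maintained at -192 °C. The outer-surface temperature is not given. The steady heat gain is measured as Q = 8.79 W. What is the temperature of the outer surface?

T_out = 24.6 °C

Series resistances:
  R_copper = (1/0.0825 − 1/0.0945)/(4πk) = 1.539/(4π·372) = 3.293×10^-4 K/W
  R_phenolic foam = (1/0.0945 − 1/0.212)/(4πk) = 5.865/(4π·0.0252) = 18.52 K/W
  R_aerogel blanket = (1/0.212 − 1/0.280)/(4πk) = 1.146/(4π·0.0149) = 6.118 K/W
ΣR = 24.64 K/W
ΔT = Q·ΣR = 8.79 × 24.64 = 216.6 K
Heat flows inward, so T_out = T_in + ΔT = -192 + 216.6 = 24.6 °C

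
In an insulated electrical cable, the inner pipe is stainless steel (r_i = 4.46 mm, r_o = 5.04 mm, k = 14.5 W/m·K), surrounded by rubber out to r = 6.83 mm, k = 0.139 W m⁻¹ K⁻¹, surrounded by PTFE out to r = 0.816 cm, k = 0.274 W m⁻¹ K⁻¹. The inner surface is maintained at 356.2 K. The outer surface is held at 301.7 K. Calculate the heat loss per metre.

Q' = 120 W/m

Resistance network (inner→outer):
  R'_stainless steel = ln(0.00504/0.00446)/(2πk) = 0.1223/(2π·14.5) = 0.001342 m·K/W
  R'_rubber = ln(0.00683/0.00504)/(2πk) = 0.3039/(2π·0.139) = 0.3480 m·K/W
  R'_PTFE = ln(0.00816/0.00683)/(2πk) = 0.1779/(2π·0.274) = 0.1033 m·K/W
ΣR = 0.001342 + 0.3480 + 0.1033 = 0.4526 m·K/W
Q' = ΔT/ΣR = (356.2 K − 301.7 K)/0.4526 = 120 W/m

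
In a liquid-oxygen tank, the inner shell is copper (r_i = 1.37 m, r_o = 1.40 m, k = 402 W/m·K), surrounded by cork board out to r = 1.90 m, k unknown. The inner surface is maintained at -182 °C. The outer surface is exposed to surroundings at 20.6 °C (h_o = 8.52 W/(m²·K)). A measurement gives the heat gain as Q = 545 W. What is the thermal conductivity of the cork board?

ΣR = ΔT/Q = |-182 − 20.6|/545 = 0.3717 K/W
Known resistances:
  R_copper = (1/1.37 − 1/1.40)/(4πk) = 0.01564/(4π·402) = 3.096×10^-6 K/W
  R_conv,out = 1/(4πr²h) = 1/(4π·1.90²·8.52) = 0.002587 K/W
R_cork board = ΣR − ΣR_known = 0.3717 − 0.002590 = 0.3691 K/W
(1/r₁−1/r₂)/(4πk) = 0.3691 ⇒ k = 0.1880/(4π·0.3691) = 0.0405 W/m·K

k = 0.0405 W/m·K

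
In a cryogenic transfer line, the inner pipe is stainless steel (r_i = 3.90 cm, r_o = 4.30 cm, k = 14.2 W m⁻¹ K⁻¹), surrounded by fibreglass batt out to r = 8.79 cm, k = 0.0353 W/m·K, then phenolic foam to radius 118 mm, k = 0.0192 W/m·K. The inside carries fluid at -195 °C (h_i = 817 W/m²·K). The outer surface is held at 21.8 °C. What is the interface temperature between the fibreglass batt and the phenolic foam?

Series thermal resistances, inner to outer:
  R'_conv,in = 1/(2πr h) = 1/(2π·0.0390·817) = 0.004995 m·K/W
  R'_stainless steel = ln(0.0430/0.0390)/(2πk) = 0.09764/(2π·14.2) = 0.001094 m·K/W
  R'_fibreglass batt = ln(0.0879/0.0430)/(2πk) = 0.7150/(2π·0.0353) = 3.224 m·K/W
  R'_phenolic foam = ln(0.118/0.0879)/(2πk) = 0.2945/(2π·0.0192) = 2.441 m·K/W
ΣR = 0.004995 + 0.001094 + 3.224 + 2.441 = 5.671 m·K/W
Q' = ΔT/ΣR = (-195 °C − 21.8 °C)/5.671 = -38.23 W/m
From the inner boundary to the fibreglass batt/phenolic foam interface, ΣR_partial = 3.230 m·K/W.
T_interface = T_in − Q'·ΣR_partial = -195 °C − (-38.23)(3.230) = -71.5 °C

T = -71.5 °C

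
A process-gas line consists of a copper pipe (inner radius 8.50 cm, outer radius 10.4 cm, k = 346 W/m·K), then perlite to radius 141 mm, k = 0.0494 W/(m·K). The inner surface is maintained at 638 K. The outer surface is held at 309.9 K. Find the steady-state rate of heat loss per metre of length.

Q' = 335 W/m

Series thermal resistances, inner to outer:
  R'_copper = ln(0.104/0.0850)/(2πk) = 0.2017/(2π·346) = 9.280×10^-5 m·K/W
  R'_perlite = ln(0.141/0.104)/(2πk) = 0.3044/(2π·0.0494) = 0.9806 m·K/W
ΣR = 9.280×10^-5 + 0.9806 = 0.9807 m·K/W
Q' = ΔT/ΣR = (638 K − 309.9 K)/0.9807 = 335 W/m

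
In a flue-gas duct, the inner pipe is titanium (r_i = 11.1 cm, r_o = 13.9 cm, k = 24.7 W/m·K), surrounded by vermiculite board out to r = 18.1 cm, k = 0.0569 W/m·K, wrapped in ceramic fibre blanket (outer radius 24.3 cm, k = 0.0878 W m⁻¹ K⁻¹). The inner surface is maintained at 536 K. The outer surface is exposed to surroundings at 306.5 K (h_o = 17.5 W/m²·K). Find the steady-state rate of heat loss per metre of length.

Q' = 175 W/m

Series thermal resistances, inner to outer:
  R'_titanium = ln(0.139/0.111)/(2πk) = 0.2249/(2π·24.7) = 0.001449 m·K/W
  R'_vermiculite board = ln(0.181/0.139)/(2πk) = 0.2640/(2π·0.0569) = 0.7385 m·K/W
  R'_ceramic fibre blanket = ln(0.243/0.181)/(2πk) = 0.2946/(2π·0.0878) = 0.5340 m·K/W
  R'_conv,out = 1/(2πr h) = 1/(2π·0.243·17.5) = 0.03743 m·K/W
ΣR = 0.001449 + 0.7385 + 0.5340 + 0.03743 = 1.311 m·K/W
Q' = ΔT/ΣR = (536 K − 306.5 K)/1.311 = 175 W/m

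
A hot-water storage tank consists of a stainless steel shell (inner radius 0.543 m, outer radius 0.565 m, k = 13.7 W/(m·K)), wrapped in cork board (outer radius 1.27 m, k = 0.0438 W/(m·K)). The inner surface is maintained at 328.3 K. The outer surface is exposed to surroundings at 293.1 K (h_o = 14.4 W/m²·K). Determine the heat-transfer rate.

Treat each layer as a resistance in series:
  R_stainless steel = (1/0.543 − 1/0.565)/(4πk) = 0.07171/(4π·13.7) = 4.165×10^-4 K/W
  R_cork board = (1/0.565 − 1/1.27)/(4πk) = 0.9825/(4π·0.0438) = 1.785 K/W
  R_conv,out = 1/(4πr²h) = 1/(4π·1.27²·14.4) = 0.003426 K/W
ΣR = 4.165×10^-4 + 1.785 + 0.003426 = 1.789 K/W
Q = ΔT/ΣR = (328.3 K − 293.1 K)/1.789 = 19.7 W

Q = 19.7 W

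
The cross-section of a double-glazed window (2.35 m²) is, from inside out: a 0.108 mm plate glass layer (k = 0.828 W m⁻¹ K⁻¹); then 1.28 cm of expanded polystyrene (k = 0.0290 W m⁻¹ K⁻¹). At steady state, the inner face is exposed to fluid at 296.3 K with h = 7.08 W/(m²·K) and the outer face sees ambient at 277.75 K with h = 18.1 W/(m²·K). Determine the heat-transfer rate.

Resistance network (inner→outer):
  R_conv,in = 1/(hA) = 1/(7.08·2.35) = 0.06010 K/W
  R_plate glass = L/(kA) = 1.08×10^-4/(0.828·2.35) = 5.550×10^-5 K/W
  R_expanded polystyrene = L/(kA) = 0.0128/(0.0290·2.35) = 0.1878 K/W
  R_conv,out = 1/(hA) = 1/(18.1·2.35) = 0.02351 K/W
ΣR = 0.06010 + 5.550×10^-5 + 0.1878 + 0.02351 = 0.2715 K/W
Q = ΔT/ΣR = (296.3 K − 277.75 K)/0.2715 = 68.3 W

Q = 68.3 W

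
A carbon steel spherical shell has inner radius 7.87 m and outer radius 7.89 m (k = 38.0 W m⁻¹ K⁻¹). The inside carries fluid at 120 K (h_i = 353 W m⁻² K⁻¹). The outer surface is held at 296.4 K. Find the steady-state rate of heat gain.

Treat each layer as a resistance in series:
  R_conv,in = 1/(4πr²h) = 1/(4π·7.87²·353) = 3.640×10^-6 K/W
  R_carbon steel = (1/7.87 − 1/7.89)/(4πk) = 3.221×10^-4/(4π·38.0) = 6.745×10^-7 K/W
ΣR = 3.640×10^-6 + 6.745×10^-7 = 4.314×10^-6 K/W
Q = ΔT/ΣR = (120 K − 296.4 K)/4.314×10^-6 = -4.09×10^7 W
(Negative Q ⇒ heat flows inward; heat gain = 4.09×10^7 W.)

Q = 40900 kW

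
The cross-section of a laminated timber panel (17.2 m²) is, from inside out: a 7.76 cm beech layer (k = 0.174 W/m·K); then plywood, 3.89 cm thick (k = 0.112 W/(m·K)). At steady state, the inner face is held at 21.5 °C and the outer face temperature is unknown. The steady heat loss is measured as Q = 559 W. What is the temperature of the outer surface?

Series resistances:
  R_beech = L/(kA) = 0.0776/(0.174·17.2) = 0.02593 K/W
  R_plywood = L/(kA) = 0.0389/(0.112·17.2) = 0.02019 K/W
ΣR = 0.04612 K/W
ΔT = Q·ΣR = 559 × 0.04612 = 25.78 K
Heat flows outward, so T_out = T_in − ΔT = 21.5 − 25.78 = -4.28 °C

T_out = -4.28 °C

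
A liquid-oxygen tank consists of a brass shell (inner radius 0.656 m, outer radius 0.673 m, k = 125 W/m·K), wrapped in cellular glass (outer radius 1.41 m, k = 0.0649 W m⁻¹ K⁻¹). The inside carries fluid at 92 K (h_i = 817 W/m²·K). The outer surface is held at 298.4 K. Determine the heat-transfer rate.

Resistance network (inner→outer):
  R_conv,in = 1/(4πr²h) = 1/(4π·0.656²·817) = 2.263×10^-4 K/W
  R_brass = (1/0.656 − 1/0.673)/(4πk) = 0.03851/(4π·125) = 2.451×10^-5 K/W
  R_cellular glass = (1/0.673 − 1/1.41)/(4πk) = 0.7767/(4π·0.0649) = 0.9523 K/W
ΣR = 2.263×10^-4 + 2.451×10^-5 + 0.9523 = 0.9526 K/W
Q = ΔT/ΣR = (92 K − 298.4 K)/0.9526 = -217 W
(Negative Q ⇒ heat flows inward; heat gain = 217 W.)

Q = 217 W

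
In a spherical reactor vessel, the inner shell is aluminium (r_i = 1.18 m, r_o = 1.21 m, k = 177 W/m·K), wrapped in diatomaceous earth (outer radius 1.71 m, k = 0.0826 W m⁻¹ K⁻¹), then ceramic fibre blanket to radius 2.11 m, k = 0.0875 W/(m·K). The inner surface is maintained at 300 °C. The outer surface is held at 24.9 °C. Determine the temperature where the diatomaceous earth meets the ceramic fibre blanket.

T = 108 °C

Series thermal resistances, inner to outer:
  R_aluminium = (1/1.18 − 1/1.21)/(4πk) = 0.02101/(4π·177) = 9.446×10^-6 K/W
  R_diatomaceous earth = (1/1.21 − 1/1.71)/(4πk) = 0.2417/(4π·0.0826) = 0.2328 K/W
  R_ceramic fibre blanket = (1/1.71 − 1/2.11)/(4πk) = 0.1109/(4π·0.0875) = 0.1008 K/W
ΣR = 9.446×10^-6 + 0.2328 + 0.1008 = 0.3336 K/W
Q = ΔT/ΣR = (300 °C − 24.9 °C)/0.3336 = 824.6 W
From the inner boundary to the diatomaceous earth/ceramic fibre blanket interface, ΣR_partial = 0.2328 K/W.
T_interface = T_in − Q·ΣR_partial = 300 °C − (824.6)(0.2328) = 108 °C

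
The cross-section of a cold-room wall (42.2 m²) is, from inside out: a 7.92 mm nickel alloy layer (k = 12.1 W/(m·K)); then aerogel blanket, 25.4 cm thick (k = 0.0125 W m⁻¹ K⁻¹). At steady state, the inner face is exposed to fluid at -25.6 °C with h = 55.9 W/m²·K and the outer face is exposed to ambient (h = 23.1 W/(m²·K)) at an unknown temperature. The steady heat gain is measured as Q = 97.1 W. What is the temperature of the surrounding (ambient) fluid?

Series resistances:
  R_conv,in = 1/(hA) = 1/(55.9·42.2) = 4.239×10^-4 K/W
  R_nickel alloy = L/(kA) = 0.00792/(12.1·42.2) = 1.551×10^-5 K/W
  R_aerogel blanket = L/(kA) = 0.254/(0.0125·42.2) = 0.4815 K/W
  R_conv,out = 1/(hA) = 1/(23.1·42.2) = 0.001026 K/W
ΣR = 0.4830 K/W
ΔT = Q·ΣR = 97.1 × 0.4830 = 46.90 K
Heat flows inward, so T_out = T_in + ΔT = -25.6 + 46.90 = 21.3 °C

T_out = 21.3 °C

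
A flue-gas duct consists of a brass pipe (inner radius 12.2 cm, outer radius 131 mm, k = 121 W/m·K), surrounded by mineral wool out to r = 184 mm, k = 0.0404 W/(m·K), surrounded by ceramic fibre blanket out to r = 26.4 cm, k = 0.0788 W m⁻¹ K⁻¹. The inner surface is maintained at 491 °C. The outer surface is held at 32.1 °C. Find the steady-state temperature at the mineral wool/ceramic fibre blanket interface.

T = 194 °C

Treat each layer as a resistance in series:
  R'_brass = ln(0.131/0.122)/(2πk) = 0.07118/(2π·121) = 9.362×10^-5 m·K/W
  R'_mineral wool = ln(0.184/0.131)/(2πk) = 0.3397/(2π·0.0404) = 1.338 m·K/W
  R'_ceramic fibre blanket = ln(0.264/0.184)/(2πk) = 0.3610/(2π·0.0788) = 0.7292 m·K/W
ΣR = 9.362×10^-5 + 1.338 + 0.7292 = 2.067 m·K/W
Q' = ΔT/ΣR = (491 °C − 32.1 °C)/2.067 = 222.0 W/m
From the inner boundary to the mineral wool/ceramic fibre blanket interface, ΣR_partial = 1.338 m·K/W.
T_interface = T_in − Q'·ΣR_partial = 491 °C − (222.0)(1.338) = 194 °C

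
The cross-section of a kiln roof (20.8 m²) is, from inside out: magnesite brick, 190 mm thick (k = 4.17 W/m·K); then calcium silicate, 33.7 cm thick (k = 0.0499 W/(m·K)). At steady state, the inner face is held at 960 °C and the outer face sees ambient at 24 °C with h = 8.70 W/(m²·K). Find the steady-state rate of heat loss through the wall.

Q = 2820 W

Resistance network (inner→outer):
  R_magnesite brick = L/(kA) = 0.190/(4.17·20.8) = 0.002191 K/W
  R_calcium silicate = L/(kA) = 0.337/(0.0499·20.8) = 0.3247 K/W
  R_conv,out = 1/(hA) = 1/(8.70·20.8) = 0.005526 K/W
ΣR = 0.002191 + 0.3247 + 0.005526 = 0.3324 K/W
Q = ΔT/ΣR = (960 °C − 24 °C)/0.3324 = 2820 W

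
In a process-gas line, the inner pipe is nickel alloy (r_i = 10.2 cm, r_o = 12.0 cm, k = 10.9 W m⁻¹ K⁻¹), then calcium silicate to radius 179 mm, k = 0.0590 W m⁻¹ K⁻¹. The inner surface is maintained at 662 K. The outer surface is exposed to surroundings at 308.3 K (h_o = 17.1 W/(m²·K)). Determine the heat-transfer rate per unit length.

Series thermal resistances, inner to outer:
  R'_nickel alloy = ln(0.120/0.102)/(2πk) = 0.1625/(2π·10.9) = 0.002373 m·K/W
  R'_calcium silicate = ln(0.179/0.120)/(2πk) = 0.3999/(2π·0.0590) = 1.079 m·K/W
  R'_conv,out = 1/(2πr h) = 1/(2π·0.179·17.1) = 0.05200 m·K/W
ΣR = 0.002373 + 1.079 + 0.05200 = 1.133 m·K/W
Q' = ΔT/ΣR = (662 K − 308.3 K)/1.133 = 312 W/m

Q' = 312 W/m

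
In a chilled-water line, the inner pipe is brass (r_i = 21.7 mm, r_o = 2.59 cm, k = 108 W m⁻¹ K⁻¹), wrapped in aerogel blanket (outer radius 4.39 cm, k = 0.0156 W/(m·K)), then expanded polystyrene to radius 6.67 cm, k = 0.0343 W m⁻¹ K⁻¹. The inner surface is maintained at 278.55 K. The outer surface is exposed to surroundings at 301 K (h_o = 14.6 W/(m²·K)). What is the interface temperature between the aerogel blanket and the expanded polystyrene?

T = 294.7 K

Treat each layer as a resistance in series:
  R'_brass = ln(0.0259/0.0217)/(2πk) = 0.1769/(2π·108) = 2.607×10^-4 m·K/W
  R'_aerogel blanket = ln(0.0439/0.0259)/(2πk) = 0.5277/(2π·0.0156) = 5.383 m·K/W
  R'_expanded polystyrene = ln(0.0667/0.0439)/(2πk) = 0.4183/(2π·0.0343) = 1.941 m·K/W
  R'_conv,out = 1/(2πr h) = 1/(2π·0.0667·14.6) = 0.1634 m·K/W
ΣR = 2.607×10^-4 + 5.383 + 1.941 + 0.1634 = 7.488 m·K/W
Q' = ΔT/ΣR = (278.55 K − 301 K)/7.488 = -2.998 W/m
From the inner boundary to the aerogel blanket/expanded polystyrene interface, ΣR_partial = 5.383 m·K/W.
T_interface = T_in − Q'·ΣR_partial = 278.55 K − (-2.998)(5.383) = 294.7 K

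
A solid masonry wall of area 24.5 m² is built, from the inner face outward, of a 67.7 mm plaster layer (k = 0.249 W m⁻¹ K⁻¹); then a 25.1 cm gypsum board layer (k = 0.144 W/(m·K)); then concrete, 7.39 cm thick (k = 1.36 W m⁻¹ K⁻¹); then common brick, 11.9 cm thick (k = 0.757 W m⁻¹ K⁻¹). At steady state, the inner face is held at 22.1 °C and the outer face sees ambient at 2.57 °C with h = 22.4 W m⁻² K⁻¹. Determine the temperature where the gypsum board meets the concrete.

T = 4.77 °C

Treat each layer as a resistance in series:
  R_plaster = L/(kA) = 0.0677/(0.249·24.5) = 0.01110 K/W
  R_gypsum board = L/(kA) = 0.251/(0.144·24.5) = 0.07115 K/W
  R_concrete = L/(kA) = 0.0739/(1.36·24.5) = 0.002218 K/W
  R_common brick = L/(kA) = 0.119/(0.757·24.5) = 0.006416 K/W
  R_conv,out = 1/(hA) = 1/(22.4·24.5) = 0.001822 K/W
ΣR = 0.01110 + 0.07115 + 0.002218 + 0.006416 + 0.001822 = 0.09271 K/W
Q = ΔT/ΣR = (22.1 °C − 2.57 °C)/0.09271 = 210.7 W
From the inner boundary to the gypsum board/concrete interface, ΣR_partial = 0.08225 K/W.
T_interface = T_in − Q·ΣR_partial = 22.1 °C − (210.7)(0.08225) = 4.77 °C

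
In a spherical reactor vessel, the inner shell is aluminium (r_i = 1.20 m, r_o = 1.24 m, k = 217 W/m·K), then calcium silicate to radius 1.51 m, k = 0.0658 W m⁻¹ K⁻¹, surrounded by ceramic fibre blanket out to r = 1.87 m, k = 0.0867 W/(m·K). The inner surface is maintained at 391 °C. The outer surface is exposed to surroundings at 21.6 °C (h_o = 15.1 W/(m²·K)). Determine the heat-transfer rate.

Q = 1260 W

Resistance network (inner→outer):
  R_aluminium = (1/1.20 − 1/1.24)/(4πk) = 0.02688/(4π·217) = 9.858×10^-6 K/W
  R_calcium silicate = (1/1.24 − 1/1.51)/(4πk) = 0.1442/(4π·0.0658) = 0.1744 K/W
  R_ceramic fibre blanket = (1/1.51 − 1/1.87)/(4πk) = 0.1275/(4π·0.0867) = 0.1170 K/W
  R_conv,out = 1/(4πr²h) = 1/(4π·1.87²·15.1) = 0.001507 K/W
ΣR = 9.858×10^-6 + 0.1744 + 0.1170 + 0.001507 = 0.2929 K/W
Q = ΔT/ΣR = (391 °C − 21.6 °C)/0.2929 = 1260 W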